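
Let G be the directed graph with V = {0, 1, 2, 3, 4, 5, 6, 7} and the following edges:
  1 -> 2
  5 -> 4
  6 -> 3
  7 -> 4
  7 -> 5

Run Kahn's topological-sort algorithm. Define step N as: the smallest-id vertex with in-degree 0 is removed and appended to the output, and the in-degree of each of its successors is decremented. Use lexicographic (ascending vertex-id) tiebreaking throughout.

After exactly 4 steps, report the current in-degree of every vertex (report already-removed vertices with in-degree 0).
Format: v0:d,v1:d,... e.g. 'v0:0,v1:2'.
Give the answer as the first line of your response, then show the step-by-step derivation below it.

v0:0,v1:0,v2:0,v3:0,v4:2,v5:1,v6:0,v7:0

step 1: output 0; order=[0]; indeg=(0,0,1,1,2,1,0,0)
step 2: output 1; order=[0,1]; indeg=(0,0,0,1,2,1,0,0)
step 3: output 2; order=[0,1,2]; indeg=(0,0,0,1,2,1,0,0)
step 4: output 6; order=[0,1,2,6]; indeg=(0,0,0,0,2,1,0,0)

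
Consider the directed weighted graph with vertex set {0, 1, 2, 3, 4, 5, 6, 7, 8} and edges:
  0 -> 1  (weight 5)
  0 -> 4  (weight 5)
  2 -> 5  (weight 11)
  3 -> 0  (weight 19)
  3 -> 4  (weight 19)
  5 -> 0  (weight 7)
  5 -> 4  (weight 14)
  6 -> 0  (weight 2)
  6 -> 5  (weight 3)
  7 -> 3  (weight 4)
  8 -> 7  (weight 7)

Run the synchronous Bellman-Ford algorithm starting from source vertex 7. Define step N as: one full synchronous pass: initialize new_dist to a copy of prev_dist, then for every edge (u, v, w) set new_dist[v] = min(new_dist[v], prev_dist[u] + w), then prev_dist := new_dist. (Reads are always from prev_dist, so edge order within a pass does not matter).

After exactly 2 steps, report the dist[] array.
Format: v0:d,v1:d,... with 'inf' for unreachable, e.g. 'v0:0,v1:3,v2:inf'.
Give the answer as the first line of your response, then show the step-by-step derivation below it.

v0:23,v1:inf,v2:inf,v3:4,v4:23,v5:inf,v6:inf,v7:0,v8:inf

step 1: dist = v0:inf,v1:inf,v2:inf,v3:4,v4:inf,v5:inf,v6:inf,v7:0,v8:inf
step 2: dist = v0:23,v1:inf,v2:inf,v3:4,v4:23,v5:inf,v6:inf,v7:0,v8:inf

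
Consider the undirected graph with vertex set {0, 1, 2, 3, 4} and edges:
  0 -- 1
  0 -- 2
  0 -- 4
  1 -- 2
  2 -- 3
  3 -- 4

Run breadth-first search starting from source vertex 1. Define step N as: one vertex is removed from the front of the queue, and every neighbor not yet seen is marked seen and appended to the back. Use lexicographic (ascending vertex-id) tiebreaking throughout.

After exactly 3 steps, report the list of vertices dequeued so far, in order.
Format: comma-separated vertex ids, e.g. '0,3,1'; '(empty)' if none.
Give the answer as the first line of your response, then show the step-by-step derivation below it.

1,0,2

step 1: dequeue 1; queue=[0,2]; order=1
step 2: dequeue 0; queue=[2,4]; order=1,0
step 3: dequeue 2; queue=[4,3]; order=1,0,2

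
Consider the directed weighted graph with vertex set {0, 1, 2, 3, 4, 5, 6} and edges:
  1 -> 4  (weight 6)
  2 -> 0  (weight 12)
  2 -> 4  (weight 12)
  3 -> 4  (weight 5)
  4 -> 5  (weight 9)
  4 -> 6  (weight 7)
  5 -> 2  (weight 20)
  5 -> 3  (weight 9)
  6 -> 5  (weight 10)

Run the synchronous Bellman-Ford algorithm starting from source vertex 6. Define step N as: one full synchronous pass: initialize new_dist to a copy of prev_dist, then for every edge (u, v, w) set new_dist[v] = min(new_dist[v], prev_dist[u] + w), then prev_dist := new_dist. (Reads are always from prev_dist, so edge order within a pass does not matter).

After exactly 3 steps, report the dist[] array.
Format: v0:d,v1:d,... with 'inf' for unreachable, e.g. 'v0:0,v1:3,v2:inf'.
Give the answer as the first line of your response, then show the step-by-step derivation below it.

v0:42,v1:inf,v2:30,v3:19,v4:24,v5:10,v6:0

step 1: dist = v0:inf,v1:inf,v2:inf,v3:inf,v4:inf,v5:10,v6:0
step 2: dist = v0:inf,v1:inf,v2:30,v3:19,v4:inf,v5:10,v6:0
step 3: dist = v0:42,v1:inf,v2:30,v3:19,v4:24,v5:10,v6:0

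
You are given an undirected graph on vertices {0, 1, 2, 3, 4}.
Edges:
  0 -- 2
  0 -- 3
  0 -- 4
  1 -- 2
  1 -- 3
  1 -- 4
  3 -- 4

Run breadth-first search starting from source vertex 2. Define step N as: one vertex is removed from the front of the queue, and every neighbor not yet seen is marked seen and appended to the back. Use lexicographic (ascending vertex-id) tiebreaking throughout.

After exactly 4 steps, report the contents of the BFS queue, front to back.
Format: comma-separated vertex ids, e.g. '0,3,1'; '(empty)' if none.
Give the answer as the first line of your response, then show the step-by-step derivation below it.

4

step 1: dequeue 2; queue=[0,1]; order=2
step 2: dequeue 0; queue=[1,3,4]; order=2,0
step 3: dequeue 1; queue=[3,4]; order=2,0,1
step 4: dequeue 3; queue=[4]; order=2,0,1,3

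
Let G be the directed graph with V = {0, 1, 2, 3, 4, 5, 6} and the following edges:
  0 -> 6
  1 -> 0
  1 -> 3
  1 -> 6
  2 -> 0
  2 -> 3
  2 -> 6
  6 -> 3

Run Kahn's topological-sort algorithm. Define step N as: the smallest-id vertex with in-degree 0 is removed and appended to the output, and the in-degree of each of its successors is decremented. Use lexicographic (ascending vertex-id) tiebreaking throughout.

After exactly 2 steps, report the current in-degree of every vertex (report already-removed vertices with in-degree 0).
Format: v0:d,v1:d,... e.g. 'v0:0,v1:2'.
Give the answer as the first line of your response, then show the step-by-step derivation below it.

v0:0,v1:0,v2:0,v3:1,v4:0,v5:0,v6:1

step 1: output 1; order=[1]; indeg=(1,0,0,2,0,0,2)
step 2: output 2; order=[1,2]; indeg=(0,0,0,1,0,0,1)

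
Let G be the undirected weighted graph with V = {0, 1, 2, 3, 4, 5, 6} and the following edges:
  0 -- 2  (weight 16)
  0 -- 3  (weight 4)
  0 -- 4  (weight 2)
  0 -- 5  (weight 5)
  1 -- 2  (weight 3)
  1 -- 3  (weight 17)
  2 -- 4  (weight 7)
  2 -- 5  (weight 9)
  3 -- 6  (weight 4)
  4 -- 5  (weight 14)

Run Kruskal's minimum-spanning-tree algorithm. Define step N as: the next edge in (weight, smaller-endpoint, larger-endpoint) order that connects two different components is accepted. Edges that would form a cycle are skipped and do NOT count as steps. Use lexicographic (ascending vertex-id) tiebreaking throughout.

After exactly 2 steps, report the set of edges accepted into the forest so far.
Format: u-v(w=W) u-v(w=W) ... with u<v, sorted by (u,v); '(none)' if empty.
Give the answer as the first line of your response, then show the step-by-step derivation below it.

0-4(w=2) 1-2(w=3)

step 1: add edge 0-4 (w=2); MST = {0-4(w=2)}
step 2: add edge 1-2 (w=3); MST = {0-4(w=2) 1-2(w=3)}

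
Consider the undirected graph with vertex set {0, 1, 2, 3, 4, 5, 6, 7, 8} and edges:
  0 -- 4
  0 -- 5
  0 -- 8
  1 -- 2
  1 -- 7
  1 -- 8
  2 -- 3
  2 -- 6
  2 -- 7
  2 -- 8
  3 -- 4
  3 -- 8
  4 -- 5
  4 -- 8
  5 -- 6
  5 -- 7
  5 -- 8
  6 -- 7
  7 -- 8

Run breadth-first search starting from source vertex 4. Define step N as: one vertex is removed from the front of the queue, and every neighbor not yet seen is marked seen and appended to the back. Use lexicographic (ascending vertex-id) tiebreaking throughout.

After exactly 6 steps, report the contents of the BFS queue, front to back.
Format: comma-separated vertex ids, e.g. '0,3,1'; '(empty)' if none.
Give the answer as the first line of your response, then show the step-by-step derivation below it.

6,7,1

step 1: dequeue 4; queue=[0,3,5,8]; order=4
step 2: dequeue 0; queue=[3,5,8]; order=4,0
step 3: dequeue 3; queue=[5,8,2]; order=4,0,3
step 4: dequeue 5; queue=[8,2,6,7]; order=4,0,3,5
step 5: dequeue 8; queue=[2,6,7,1]; order=4,0,3,5,8
step 6: dequeue 2; queue=[6,7,1]; order=4,0,3,5,8,2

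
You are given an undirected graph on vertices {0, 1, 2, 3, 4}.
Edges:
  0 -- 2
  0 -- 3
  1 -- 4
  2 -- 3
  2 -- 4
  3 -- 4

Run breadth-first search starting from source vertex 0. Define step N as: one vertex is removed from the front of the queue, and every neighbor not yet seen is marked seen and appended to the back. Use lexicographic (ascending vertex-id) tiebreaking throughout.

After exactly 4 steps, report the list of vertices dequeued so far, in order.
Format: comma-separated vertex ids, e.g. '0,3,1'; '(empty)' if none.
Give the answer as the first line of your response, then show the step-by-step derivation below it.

0,2,3,4

step 1: dequeue 0; queue=[2,3]; order=0
step 2: dequeue 2; queue=[3,4]; order=0,2
step 3: dequeue 3; queue=[4]; order=0,2,3
step 4: dequeue 4; queue=[1]; order=0,2,3,4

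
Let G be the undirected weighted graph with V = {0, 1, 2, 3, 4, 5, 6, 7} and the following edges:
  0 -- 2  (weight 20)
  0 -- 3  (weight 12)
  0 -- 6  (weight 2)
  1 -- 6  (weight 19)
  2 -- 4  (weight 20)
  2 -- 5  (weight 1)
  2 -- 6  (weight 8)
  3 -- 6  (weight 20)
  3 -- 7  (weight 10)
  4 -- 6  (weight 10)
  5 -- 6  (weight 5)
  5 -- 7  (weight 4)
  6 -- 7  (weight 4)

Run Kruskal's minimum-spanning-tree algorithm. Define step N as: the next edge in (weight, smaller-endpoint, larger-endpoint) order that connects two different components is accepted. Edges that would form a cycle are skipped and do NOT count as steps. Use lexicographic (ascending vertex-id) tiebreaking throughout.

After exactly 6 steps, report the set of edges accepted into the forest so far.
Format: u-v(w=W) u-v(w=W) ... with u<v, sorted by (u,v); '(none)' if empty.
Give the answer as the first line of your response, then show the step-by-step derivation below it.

0-6(w=2) 2-5(w=1) 3-7(w=10) 4-6(w=10) 5-7(w=4) 6-7(w=4)

step 1: add edge 2-5 (w=1); MST = {2-5(w=1)}
step 2: add edge 0-6 (w=2); MST = {0-6(w=2) 2-5(w=1)}
step 3: add edge 5-7 (w=4); MST = {0-6(w=2) 2-5(w=1) 5-7(w=4)}
step 4: add edge 6-7 (w=4); MST = {0-6(w=2) 2-5(w=1) 5-7(w=4) 6-7(w=4)}
step 5: add edge 3-7 (w=10); MST = {0-6(w=2) 2-5(w=1) 3-7(w=10) 5-7(w=4) 6-7(w=4)}
step 6: add edge 4-6 (w=10); MST = {0-6(w=2) 2-5(w=1) 3-7(w=10) 4-6(w=10) 5-7(w=4) 6-7(w=4)}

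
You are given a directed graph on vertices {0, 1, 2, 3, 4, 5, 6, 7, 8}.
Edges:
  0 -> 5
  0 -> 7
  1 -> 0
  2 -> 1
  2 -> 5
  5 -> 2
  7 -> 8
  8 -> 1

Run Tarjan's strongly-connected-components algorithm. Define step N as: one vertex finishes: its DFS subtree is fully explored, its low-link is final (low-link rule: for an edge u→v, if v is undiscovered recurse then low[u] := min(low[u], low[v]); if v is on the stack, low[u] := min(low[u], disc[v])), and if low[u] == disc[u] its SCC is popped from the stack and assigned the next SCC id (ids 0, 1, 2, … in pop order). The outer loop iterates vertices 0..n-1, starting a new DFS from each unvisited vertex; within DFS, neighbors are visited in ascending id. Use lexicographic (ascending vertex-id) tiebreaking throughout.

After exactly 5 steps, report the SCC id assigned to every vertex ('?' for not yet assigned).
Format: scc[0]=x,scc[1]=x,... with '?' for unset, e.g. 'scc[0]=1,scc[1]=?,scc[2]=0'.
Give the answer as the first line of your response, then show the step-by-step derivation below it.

scc[0]=?,scc[1]=?,scc[2]=?,scc[3]=?,scc[4]=?,scc[5]=?,scc[6]=?,scc[7]=?,scc[8]=?

step 1: low=(low[0]=0,low[1]=0,low[2]=2,low[3]=?,low[4]=?,low[5]=1,low[6]=?,low[7]=?,low[8]=?); scc=(scc[0]=?,scc[1]=?,scc[2]=?,scc[3]=?,scc[4]=?,scc[5]=?,scc[6]=?,scc[7]=?,scc[8]=?)
step 2: low=(low[0]=0,low[1]=0,low[2]=0,low[3]=?,low[4]=?,low[5]=1,low[6]=?,low[7]=?,low[8]=?); scc=(scc[0]=?,scc[1]=?,scc[2]=?,scc[3]=?,scc[4]=?,scc[5]=?,scc[6]=?,scc[7]=?,scc[8]=?)
step 3: low=(low[0]=0,low[1]=0,low[2]=0,low[3]=?,low[4]=?,low[5]=0,low[6]=?,low[7]=?,low[8]=?); scc=(scc[0]=?,scc[1]=?,scc[2]=?,scc[3]=?,scc[4]=?,scc[5]=?,scc[6]=?,scc[7]=?,scc[8]=?)
step 4: low=(low[0]=0,low[1]=0,low[2]=0,low[3]=?,low[4]=?,low[5]=0,low[6]=?,low[7]=4,low[8]=3); scc=(scc[0]=?,scc[1]=?,scc[2]=?,scc[3]=?,scc[4]=?,scc[5]=?,scc[6]=?,scc[7]=?,scc[8]=?)
step 5: low=(low[0]=0,low[1]=0,low[2]=0,low[3]=?,low[4]=?,low[5]=0,low[6]=?,low[7]=3,low[8]=3); scc=(scc[0]=?,scc[1]=?,scc[2]=?,scc[3]=?,scc[4]=?,scc[5]=?,scc[6]=?,scc[7]=?,scc[8]=?)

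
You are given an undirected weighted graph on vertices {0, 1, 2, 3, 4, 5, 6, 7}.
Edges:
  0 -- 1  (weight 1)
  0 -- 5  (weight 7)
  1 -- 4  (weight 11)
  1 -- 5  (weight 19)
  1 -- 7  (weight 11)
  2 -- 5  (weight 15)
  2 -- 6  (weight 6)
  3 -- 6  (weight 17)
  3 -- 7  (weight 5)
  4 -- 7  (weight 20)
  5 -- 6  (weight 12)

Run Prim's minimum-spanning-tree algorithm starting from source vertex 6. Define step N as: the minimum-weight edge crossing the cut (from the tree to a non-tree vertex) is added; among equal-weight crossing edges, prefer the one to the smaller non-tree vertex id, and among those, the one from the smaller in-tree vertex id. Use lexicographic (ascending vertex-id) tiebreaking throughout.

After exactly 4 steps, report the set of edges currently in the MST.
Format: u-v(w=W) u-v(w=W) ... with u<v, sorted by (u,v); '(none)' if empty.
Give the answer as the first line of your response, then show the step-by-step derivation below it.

0-1(w=1) 0-5(w=7) 2-6(w=6) 5-6(w=12)

step 1: add edge 2-6 (w=6); MST = {2-6(w=6)}
step 2: add edge 5-6 (w=12); MST = {2-6(w=6) 5-6(w=12)}
step 3: add edge 0-5 (w=7); MST = {0-5(w=7) 2-6(w=6) 5-6(w=12)}
step 4: add edge 0-1 (w=1); MST = {0-1(w=1) 0-5(w=7) 2-6(w=6) 5-6(w=12)}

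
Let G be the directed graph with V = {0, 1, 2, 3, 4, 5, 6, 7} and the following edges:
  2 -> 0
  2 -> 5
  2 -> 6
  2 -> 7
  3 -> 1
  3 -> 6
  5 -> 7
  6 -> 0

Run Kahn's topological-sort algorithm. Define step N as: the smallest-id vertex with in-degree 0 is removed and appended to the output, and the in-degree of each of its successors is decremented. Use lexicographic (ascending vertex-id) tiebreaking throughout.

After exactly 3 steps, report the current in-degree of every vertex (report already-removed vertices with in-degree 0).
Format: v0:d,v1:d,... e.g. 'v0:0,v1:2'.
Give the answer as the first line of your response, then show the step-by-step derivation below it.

v0:1,v1:0,v2:0,v3:0,v4:0,v5:0,v6:0,v7:1

step 1: output 2; order=[2]; indeg=(1,1,0,0,0,0,1,1)
step 2: output 3; order=[2,3]; indeg=(1,0,0,0,0,0,0,1)
step 3: output 1; order=[2,3,1]; indeg=(1,0,0,0,0,0,0,1)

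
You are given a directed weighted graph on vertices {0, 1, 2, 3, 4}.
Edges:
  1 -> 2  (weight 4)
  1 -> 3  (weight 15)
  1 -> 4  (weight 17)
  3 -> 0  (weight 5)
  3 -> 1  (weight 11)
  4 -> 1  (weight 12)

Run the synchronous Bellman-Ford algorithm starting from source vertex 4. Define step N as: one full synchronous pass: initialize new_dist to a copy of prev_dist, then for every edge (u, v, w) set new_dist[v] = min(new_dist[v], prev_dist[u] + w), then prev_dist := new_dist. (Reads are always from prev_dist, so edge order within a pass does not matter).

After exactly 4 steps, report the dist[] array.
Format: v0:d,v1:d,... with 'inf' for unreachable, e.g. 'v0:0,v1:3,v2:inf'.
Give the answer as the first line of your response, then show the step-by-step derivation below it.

v0:32,v1:12,v2:16,v3:27,v4:0

step 1: dist = v0:inf,v1:12,v2:inf,v3:inf,v4:0
step 2: dist = v0:inf,v1:12,v2:16,v3:27,v4:0
step 3: dist = v0:32,v1:12,v2:16,v3:27,v4:0
step 4: dist = v0:32,v1:12,v2:16,v3:27,v4:0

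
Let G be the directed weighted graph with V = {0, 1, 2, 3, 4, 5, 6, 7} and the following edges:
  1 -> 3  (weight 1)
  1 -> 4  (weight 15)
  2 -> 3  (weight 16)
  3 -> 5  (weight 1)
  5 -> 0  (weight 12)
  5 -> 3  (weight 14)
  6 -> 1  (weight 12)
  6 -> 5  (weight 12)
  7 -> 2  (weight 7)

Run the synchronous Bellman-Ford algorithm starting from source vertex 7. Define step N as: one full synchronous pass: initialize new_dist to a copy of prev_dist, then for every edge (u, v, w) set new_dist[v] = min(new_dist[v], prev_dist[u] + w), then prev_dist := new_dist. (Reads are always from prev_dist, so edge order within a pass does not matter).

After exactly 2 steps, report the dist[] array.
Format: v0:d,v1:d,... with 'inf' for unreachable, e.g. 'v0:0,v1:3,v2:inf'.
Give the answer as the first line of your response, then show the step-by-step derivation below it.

v0:inf,v1:inf,v2:7,v3:23,v4:inf,v5:inf,v6:inf,v7:0

step 1: dist = v0:inf,v1:inf,v2:7,v3:inf,v4:inf,v5:inf,v6:inf,v7:0
step 2: dist = v0:inf,v1:inf,v2:7,v3:23,v4:inf,v5:inf,v6:inf,v7:0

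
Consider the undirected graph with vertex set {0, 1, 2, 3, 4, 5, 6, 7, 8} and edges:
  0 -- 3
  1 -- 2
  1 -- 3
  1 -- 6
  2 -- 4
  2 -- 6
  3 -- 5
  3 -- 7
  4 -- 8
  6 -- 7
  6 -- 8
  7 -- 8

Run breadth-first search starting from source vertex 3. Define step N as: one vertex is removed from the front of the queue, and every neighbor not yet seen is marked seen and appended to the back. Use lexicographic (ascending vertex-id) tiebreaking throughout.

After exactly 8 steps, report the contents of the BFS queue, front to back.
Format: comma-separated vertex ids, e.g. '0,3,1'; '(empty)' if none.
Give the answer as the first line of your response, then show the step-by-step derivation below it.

4

step 1: dequeue 3; queue=[0,1,5,7]; order=3
step 2: dequeue 0; queue=[1,5,7]; order=3,0
step 3: dequeue 1; queue=[5,7,2,6]; order=3,0,1
step 4: dequeue 5; queue=[7,2,6]; order=3,0,1,5
step 5: dequeue 7; queue=[2,6,8]; order=3,0,1,5,7
step 6: dequeue 2; queue=[6,8,4]; order=3,0,1,5,7,2
step 7: dequeue 6; queue=[8,4]; order=3,0,1,5,7,2,6
step 8: dequeue 8; queue=[4]; order=3,0,1,5,7,2,6,8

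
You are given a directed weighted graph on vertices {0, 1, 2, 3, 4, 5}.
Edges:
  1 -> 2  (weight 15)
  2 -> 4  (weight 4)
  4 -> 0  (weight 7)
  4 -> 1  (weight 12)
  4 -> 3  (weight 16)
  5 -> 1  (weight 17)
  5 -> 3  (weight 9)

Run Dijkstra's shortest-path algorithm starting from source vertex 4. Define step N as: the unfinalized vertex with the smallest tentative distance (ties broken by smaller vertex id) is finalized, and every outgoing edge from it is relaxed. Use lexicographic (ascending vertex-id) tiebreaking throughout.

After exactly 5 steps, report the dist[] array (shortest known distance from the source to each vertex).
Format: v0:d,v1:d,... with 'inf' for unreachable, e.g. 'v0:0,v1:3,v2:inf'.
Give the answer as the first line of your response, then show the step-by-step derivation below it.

v0:7,v1:12,v2:27,v3:16,v4:0,v5:inf

step 1: dist = v0:7,v1:12,v2:inf,v3:16,v4:0,v5:inf
step 2: dist = v0:7,v1:12,v2:inf,v3:16,v4:0,v5:inf
step 3: dist = v0:7,v1:12,v2:27,v3:16,v4:0,v5:inf
step 4: dist = v0:7,v1:12,v2:27,v3:16,v4:0,v5:inf
step 5: dist = v0:7,v1:12,v2:27,v3:16,v4:0,v5:inf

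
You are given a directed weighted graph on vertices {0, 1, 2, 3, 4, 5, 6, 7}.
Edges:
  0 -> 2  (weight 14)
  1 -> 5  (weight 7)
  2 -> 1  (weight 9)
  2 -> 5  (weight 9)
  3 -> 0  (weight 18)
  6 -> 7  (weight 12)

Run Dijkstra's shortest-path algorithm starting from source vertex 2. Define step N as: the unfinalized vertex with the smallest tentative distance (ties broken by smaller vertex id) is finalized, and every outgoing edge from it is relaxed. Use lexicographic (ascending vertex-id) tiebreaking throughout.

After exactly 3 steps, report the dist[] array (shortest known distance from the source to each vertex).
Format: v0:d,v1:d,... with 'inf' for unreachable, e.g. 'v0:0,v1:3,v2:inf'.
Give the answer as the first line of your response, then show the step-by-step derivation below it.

v0:inf,v1:9,v2:0,v3:inf,v4:inf,v5:9,v6:inf,v7:inf

step 1: dist = v0:inf,v1:9,v2:0,v3:inf,v4:inf,v5:9,v6:inf,v7:inf
step 2: dist = v0:inf,v1:9,v2:0,v3:inf,v4:inf,v5:9,v6:inf,v7:inf
step 3: dist = v0:inf,v1:9,v2:0,v3:inf,v4:inf,v5:9,v6:inf,v7:inf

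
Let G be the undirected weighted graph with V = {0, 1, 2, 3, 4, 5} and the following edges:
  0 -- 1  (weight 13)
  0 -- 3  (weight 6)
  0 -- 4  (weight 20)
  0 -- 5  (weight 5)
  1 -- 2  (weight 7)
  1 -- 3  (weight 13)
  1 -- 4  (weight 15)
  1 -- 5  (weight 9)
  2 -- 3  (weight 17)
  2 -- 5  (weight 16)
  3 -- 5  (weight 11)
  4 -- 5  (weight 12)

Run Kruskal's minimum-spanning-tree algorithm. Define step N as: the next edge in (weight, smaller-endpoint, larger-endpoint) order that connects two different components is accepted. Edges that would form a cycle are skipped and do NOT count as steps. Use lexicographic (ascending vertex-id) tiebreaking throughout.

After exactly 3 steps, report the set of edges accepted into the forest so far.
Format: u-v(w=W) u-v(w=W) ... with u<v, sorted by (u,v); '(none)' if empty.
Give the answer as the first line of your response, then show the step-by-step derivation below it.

0-3(w=6) 0-5(w=5) 1-2(w=7)

step 1: add edge 0-5 (w=5); MST = {0-5(w=5)}
step 2: add edge 0-3 (w=6); MST = {0-3(w=6) 0-5(w=5)}
step 3: add edge 1-2 (w=7); MST = {0-3(w=6) 0-5(w=5) 1-2(w=7)}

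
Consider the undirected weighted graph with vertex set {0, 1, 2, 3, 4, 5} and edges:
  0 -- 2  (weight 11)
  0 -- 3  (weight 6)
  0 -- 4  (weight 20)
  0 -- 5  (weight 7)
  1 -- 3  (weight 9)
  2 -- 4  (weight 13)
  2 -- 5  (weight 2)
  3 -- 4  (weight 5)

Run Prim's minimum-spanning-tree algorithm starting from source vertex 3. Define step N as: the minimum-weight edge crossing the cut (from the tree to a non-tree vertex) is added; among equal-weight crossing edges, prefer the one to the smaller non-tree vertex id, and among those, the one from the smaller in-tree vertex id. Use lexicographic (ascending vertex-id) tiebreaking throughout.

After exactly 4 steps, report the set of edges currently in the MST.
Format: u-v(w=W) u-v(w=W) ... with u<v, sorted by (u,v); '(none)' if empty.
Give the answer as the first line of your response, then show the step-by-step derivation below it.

0-3(w=6) 0-5(w=7) 2-5(w=2) 3-4(w=5)

step 1: add edge 3-4 (w=5); MST = {3-4(w=5)}
step 2: add edge 0-3 (w=6); MST = {0-3(w=6) 3-4(w=5)}
step 3: add edge 0-5 (w=7); MST = {0-3(w=6) 0-5(w=7) 3-4(w=5)}
step 4: add edge 2-5 (w=2); MST = {0-3(w=6) 0-5(w=7) 2-5(w=2) 3-4(w=5)}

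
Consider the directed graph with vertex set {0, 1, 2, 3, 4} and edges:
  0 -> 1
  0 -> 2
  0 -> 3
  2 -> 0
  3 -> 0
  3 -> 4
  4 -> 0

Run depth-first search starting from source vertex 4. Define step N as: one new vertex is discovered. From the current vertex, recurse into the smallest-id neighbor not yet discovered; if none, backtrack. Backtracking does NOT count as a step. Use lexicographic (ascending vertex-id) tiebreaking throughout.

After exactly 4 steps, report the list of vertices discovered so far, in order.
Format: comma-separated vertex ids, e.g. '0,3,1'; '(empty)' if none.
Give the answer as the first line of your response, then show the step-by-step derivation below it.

4,0,1,2

step 1: discover 4; path=4; order=4
step 2: discover 0; path=4>0; order=4,0
step 3: discover 1; path=4>0>1; order=4,0,1
step 4: discover 2; path=4>0>2; order=4,0,1,2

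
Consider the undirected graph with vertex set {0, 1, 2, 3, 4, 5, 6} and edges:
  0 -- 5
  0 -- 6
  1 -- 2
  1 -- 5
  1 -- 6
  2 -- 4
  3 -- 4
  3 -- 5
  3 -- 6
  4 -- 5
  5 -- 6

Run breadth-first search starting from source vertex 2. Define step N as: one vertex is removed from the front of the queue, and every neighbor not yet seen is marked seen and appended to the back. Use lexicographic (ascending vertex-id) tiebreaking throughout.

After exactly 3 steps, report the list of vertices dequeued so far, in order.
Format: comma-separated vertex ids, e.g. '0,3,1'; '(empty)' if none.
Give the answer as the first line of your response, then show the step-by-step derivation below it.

2,1,4

step 1: dequeue 2; queue=[1,4]; order=2
step 2: dequeue 1; queue=[4,5,6]; order=2,1
step 3: dequeue 4; queue=[5,6,3]; order=2,1,4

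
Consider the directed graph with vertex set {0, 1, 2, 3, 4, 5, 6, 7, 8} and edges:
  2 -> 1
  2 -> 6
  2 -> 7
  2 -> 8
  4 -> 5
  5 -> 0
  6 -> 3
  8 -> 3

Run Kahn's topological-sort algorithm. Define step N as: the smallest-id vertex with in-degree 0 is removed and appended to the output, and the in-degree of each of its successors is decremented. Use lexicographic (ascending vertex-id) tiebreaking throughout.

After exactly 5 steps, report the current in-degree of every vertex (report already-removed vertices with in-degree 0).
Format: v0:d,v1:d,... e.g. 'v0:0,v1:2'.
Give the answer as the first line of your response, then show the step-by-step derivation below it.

v0:0,v1:0,v2:0,v3:2,v4:0,v5:0,v6:0,v7:0,v8:0

step 1: output 2; order=[2]; indeg=(1,0,0,2,0,1,0,0,0)
step 2: output 1; order=[2,1]; indeg=(1,0,0,2,0,1,0,0,0)
step 3: output 4; order=[2,1,4]; indeg=(1,0,0,2,0,0,0,0,0)
step 4: output 5; order=[2,1,4,5]; indeg=(0,0,0,2,0,0,0,0,0)
step 5: output 0; order=[2,1,4,5,0]; indeg=(0,0,0,2,0,0,0,0,0)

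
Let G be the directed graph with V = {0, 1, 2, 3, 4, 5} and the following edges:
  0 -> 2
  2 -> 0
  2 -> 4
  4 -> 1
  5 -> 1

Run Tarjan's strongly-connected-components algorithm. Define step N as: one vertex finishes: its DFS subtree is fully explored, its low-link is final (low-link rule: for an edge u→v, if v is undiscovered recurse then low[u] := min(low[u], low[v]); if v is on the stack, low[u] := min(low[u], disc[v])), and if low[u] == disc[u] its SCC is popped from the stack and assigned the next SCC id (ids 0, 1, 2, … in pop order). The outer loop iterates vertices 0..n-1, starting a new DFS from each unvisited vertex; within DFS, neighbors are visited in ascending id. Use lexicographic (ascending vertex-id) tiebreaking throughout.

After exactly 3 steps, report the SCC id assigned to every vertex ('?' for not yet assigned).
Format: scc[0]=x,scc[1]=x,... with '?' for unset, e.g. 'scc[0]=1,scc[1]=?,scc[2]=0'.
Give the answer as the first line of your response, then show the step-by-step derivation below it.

scc[0]=?,scc[1]=0,scc[2]=?,scc[3]=?,scc[4]=1,scc[5]=?

step 1: low=(low[0]=0,low[1]=3,low[2]=0,low[3]=?,low[4]=2,low[5]=?); scc=(scc[0]=?,scc[1]=0,scc[2]=?,scc[3]=?,scc[4]=?,scc[5]=?)
step 2: low=(low[0]=0,low[1]=3,low[2]=0,low[3]=?,low[4]=2,low[5]=?); scc=(scc[0]=?,scc[1]=0,scc[2]=?,scc[3]=?,scc[4]=1,scc[5]=?)
step 3: low=(low[0]=0,low[1]=3,low[2]=0,low[3]=?,low[4]=2,low[5]=?); scc=(scc[0]=?,scc[1]=0,scc[2]=?,scc[3]=?,scc[4]=1,scc[5]=?)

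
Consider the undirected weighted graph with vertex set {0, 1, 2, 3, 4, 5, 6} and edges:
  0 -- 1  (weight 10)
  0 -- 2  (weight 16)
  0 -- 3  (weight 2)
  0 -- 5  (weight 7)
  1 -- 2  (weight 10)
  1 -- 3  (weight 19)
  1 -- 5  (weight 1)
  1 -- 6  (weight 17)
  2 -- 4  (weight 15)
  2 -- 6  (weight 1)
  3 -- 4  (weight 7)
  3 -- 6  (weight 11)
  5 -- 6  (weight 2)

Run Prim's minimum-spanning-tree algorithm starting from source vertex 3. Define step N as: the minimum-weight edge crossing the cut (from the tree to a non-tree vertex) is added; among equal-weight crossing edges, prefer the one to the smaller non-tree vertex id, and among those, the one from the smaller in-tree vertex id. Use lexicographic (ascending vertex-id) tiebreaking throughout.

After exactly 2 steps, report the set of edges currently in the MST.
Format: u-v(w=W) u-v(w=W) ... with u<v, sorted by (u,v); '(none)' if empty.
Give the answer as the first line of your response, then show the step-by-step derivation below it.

0-3(w=2) 3-4(w=7)

step 1: add edge 0-3 (w=2); MST = {0-3(w=2)}
step 2: add edge 3-4 (w=7); MST = {0-3(w=2) 3-4(w=7)}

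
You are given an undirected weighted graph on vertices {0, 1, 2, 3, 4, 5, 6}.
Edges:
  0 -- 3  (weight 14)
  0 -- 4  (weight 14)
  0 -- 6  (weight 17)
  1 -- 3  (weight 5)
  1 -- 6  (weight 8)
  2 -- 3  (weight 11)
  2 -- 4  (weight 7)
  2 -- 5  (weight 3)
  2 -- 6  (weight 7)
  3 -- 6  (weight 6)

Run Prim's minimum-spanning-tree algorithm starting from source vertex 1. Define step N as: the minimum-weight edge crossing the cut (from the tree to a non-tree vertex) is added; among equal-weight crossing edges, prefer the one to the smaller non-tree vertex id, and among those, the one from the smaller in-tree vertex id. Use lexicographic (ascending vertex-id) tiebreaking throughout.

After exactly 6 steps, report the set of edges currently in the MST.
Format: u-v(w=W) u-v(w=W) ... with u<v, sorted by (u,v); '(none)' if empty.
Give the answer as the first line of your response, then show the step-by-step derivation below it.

0-3(w=14) 1-3(w=5) 2-4(w=7) 2-5(w=3) 2-6(w=7) 3-6(w=6)

step 1: add edge 1-3 (w=5); MST = {1-3(w=5)}
step 2: add edge 3-6 (w=6); MST = {1-3(w=5) 3-6(w=6)}
step 3: add edge 2-6 (w=7); MST = {1-3(w=5) 2-6(w=7) 3-6(w=6)}
step 4: add edge 2-5 (w=3); MST = {1-3(w=5) 2-5(w=3) 2-6(w=7) 3-6(w=6)}
step 5: add edge 2-4 (w=7); MST = {1-3(w=5) 2-4(w=7) 2-5(w=3) 2-6(w=7) 3-6(w=6)}
step 6: add edge 0-3 (w=14); MST = {0-3(w=14) 1-3(w=5) 2-4(w=7) 2-5(w=3) 2-6(w=7) 3-6(w=6)}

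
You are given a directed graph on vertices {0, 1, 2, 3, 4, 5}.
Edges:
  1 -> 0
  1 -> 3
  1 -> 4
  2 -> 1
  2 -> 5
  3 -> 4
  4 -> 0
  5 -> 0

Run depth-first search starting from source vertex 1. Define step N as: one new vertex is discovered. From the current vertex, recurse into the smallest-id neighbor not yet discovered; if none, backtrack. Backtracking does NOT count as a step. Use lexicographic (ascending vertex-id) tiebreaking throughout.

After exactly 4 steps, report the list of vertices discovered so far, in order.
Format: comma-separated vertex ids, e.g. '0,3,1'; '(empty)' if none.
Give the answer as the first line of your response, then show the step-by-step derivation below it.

1,0,3,4

step 1: discover 1; path=1; order=1
step 2: discover 0; path=1>0; order=1,0
step 3: discover 3; path=1>3; order=1,0,3
step 4: discover 4; path=1>3>4; order=1,0,3,4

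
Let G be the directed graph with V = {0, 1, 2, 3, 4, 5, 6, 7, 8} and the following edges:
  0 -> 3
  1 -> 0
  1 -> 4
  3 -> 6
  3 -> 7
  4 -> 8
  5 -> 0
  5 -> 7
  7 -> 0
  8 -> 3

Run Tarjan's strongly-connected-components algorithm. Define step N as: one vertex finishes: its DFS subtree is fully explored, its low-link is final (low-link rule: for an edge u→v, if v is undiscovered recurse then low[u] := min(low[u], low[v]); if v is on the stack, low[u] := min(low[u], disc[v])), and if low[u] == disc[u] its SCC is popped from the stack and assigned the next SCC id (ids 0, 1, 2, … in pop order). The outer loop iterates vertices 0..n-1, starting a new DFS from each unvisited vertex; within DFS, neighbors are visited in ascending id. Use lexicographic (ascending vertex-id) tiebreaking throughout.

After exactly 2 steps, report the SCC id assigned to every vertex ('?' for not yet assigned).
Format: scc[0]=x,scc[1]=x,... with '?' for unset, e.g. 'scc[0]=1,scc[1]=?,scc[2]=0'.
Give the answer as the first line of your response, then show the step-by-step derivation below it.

scc[0]=?,scc[1]=?,scc[2]=?,scc[3]=?,scc[4]=?,scc[5]=?,scc[6]=0,scc[7]=?,scc[8]=?

step 1: low=(low[0]=0,low[1]=?,low[2]=?,low[3]=1,low[4]=?,low[5]=?,low[6]=2,low[7]=?,low[8]=?); scc=(scc[0]=?,scc[1]=?,scc[2]=?,scc[3]=?,scc[4]=?,scc[5]=?,scc[6]=0,scc[7]=?,scc[8]=?)
step 2: low=(low[0]=0,low[1]=?,low[2]=?,low[3]=1,low[4]=?,low[5]=?,low[6]=2,low[7]=0,low[8]=?); scc=(scc[0]=?,scc[1]=?,scc[2]=?,scc[3]=?,scc[4]=?,scc[5]=?,scc[6]=0,scc[7]=?,scc[8]=?)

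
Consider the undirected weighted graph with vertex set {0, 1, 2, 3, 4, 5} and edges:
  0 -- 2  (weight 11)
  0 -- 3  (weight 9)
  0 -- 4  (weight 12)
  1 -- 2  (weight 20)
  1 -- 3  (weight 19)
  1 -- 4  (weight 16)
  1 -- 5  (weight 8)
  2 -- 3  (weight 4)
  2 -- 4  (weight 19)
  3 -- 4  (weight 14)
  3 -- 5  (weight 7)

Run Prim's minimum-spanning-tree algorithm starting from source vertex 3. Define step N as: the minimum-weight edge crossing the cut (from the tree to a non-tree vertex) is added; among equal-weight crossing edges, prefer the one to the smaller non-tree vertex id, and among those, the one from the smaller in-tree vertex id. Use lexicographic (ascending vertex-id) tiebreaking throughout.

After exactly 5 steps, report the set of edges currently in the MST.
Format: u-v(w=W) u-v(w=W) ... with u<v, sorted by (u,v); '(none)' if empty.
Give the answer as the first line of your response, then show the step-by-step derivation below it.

0-3(w=9) 0-4(w=12) 1-5(w=8) 2-3(w=4) 3-5(w=7)

step 1: add edge 2-3 (w=4); MST = {2-3(w=4)}
step 2: add edge 3-5 (w=7); MST = {2-3(w=4) 3-5(w=7)}
step 3: add edge 1-5 (w=8); MST = {1-5(w=8) 2-3(w=4) 3-5(w=7)}
step 4: add edge 0-3 (w=9); MST = {0-3(w=9) 1-5(w=8) 2-3(w=4) 3-5(w=7)}
step 5: add edge 0-4 (w=12); MST = {0-3(w=9) 0-4(w=12) 1-5(w=8) 2-3(w=4) 3-5(w=7)}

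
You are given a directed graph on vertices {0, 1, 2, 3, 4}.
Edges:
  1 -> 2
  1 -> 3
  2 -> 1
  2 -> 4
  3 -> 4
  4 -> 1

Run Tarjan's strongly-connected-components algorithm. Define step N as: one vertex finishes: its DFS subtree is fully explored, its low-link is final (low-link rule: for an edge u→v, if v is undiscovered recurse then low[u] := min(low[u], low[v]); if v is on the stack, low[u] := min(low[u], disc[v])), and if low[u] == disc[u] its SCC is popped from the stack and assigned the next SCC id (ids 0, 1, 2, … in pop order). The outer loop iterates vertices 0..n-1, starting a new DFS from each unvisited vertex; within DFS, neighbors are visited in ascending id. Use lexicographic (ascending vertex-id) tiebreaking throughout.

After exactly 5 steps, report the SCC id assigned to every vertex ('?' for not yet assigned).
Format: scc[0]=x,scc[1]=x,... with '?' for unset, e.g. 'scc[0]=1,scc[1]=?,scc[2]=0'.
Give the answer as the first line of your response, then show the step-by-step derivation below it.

scc[0]=0,scc[1]=1,scc[2]=1,scc[3]=1,scc[4]=1

step 1: low=(low[0]=0,low[1]=?,low[2]=?,low[3]=?,low[4]=?); scc=(scc[0]=0,scc[1]=?,scc[2]=?,scc[3]=?,scc[4]=?)
step 2: low=(low[0]=0,low[1]=1,low[2]=1,low[3]=?,low[4]=1); scc=(scc[0]=0,scc[1]=?,scc[2]=?,scc[3]=?,scc[4]=?)
step 3: low=(low[0]=0,low[1]=1,low[2]=1,low[3]=?,low[4]=1); scc=(scc[0]=0,scc[1]=?,scc[2]=?,scc[3]=?,scc[4]=?)
step 4: low=(low[0]=0,low[1]=1,low[2]=1,low[3]=3,low[4]=1); scc=(scc[0]=0,scc[1]=?,scc[2]=?,scc[3]=?,scc[4]=?)
step 5: low=(low[0]=0,low[1]=1,low[2]=1,low[3]=3,low[4]=1); scc=(scc[0]=0,scc[1]=1,scc[2]=1,scc[3]=1,scc[4]=1)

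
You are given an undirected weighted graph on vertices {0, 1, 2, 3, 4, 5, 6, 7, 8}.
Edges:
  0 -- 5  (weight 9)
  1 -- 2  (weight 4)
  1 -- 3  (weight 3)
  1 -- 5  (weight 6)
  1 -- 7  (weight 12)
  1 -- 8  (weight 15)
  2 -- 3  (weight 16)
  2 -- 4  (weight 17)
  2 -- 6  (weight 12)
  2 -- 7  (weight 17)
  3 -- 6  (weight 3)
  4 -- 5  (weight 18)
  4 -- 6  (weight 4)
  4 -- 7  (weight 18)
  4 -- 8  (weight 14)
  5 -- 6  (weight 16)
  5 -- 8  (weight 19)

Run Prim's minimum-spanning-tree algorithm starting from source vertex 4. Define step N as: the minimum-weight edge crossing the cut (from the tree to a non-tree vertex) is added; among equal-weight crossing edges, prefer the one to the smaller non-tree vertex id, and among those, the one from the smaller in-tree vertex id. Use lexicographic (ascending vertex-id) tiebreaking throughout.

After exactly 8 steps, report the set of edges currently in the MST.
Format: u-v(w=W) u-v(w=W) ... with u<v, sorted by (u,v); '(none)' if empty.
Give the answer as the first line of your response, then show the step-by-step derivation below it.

0-5(w=9) 1-2(w=4) 1-3(w=3) 1-5(w=6) 1-7(w=12) 3-6(w=3) 4-6(w=4) 4-8(w=14)

step 1: add edge 4-6 (w=4); MST = {4-6(w=4)}
step 2: add edge 3-6 (w=3); MST = {3-6(w=3) 4-6(w=4)}
step 3: add edge 1-3 (w=3); MST = {1-3(w=3) 3-6(w=3) 4-6(w=4)}
step 4: add edge 1-2 (w=4); MST = {1-2(w=4) 1-3(w=3) 3-6(w=3) 4-6(w=4)}
step 5: add edge 1-5 (w=6); MST = {1-2(w=4) 1-3(w=3) 1-5(w=6) 3-6(w=3) 4-6(w=4)}
step 6: add edge 0-5 (w=9); MST = {0-5(w=9) 1-2(w=4) 1-3(w=3) 1-5(w=6) 3-6(w=3) 4-6(w=4)}
step 7: add edge 1-7 (w=12); MST = {0-5(w=9) 1-2(w=4) 1-3(w=3) 1-5(w=6) 1-7(w=12) 3-6(w=3) 4-6(w=4)}
step 8: add edge 4-8 (w=14); MST = {0-5(w=9) 1-2(w=4) 1-3(w=3) 1-5(w=6) 1-7(w=12) 3-6(w=3) 4-6(w=4) 4-8(w=14)}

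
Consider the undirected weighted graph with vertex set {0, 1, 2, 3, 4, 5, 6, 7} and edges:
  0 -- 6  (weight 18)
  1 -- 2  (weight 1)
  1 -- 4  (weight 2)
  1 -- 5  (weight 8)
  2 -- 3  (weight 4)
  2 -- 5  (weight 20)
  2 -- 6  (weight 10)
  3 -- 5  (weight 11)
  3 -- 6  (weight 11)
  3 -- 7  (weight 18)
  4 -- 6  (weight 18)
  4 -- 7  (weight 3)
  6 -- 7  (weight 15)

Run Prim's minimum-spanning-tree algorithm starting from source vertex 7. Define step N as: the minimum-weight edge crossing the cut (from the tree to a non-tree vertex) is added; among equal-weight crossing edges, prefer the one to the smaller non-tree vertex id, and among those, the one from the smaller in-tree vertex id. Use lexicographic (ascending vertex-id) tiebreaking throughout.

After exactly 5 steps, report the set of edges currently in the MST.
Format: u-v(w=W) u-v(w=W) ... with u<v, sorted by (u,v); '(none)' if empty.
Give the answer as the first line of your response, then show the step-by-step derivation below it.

1-2(w=1) 1-4(w=2) 1-5(w=8) 2-3(w=4) 4-7(w=3)

step 1: add edge 4-7 (w=3); MST = {4-7(w=3)}
step 2: add edge 1-4 (w=2); MST = {1-4(w=2) 4-7(w=3)}
step 3: add edge 1-2 (w=1); MST = {1-2(w=1) 1-4(w=2) 4-7(w=3)}
step 4: add edge 2-3 (w=4); MST = {1-2(w=1) 1-4(w=2) 2-3(w=4) 4-7(w=3)}
step 5: add edge 1-5 (w=8); MST = {1-2(w=1) 1-4(w=2) 1-5(w=8) 2-3(w=4) 4-7(w=3)}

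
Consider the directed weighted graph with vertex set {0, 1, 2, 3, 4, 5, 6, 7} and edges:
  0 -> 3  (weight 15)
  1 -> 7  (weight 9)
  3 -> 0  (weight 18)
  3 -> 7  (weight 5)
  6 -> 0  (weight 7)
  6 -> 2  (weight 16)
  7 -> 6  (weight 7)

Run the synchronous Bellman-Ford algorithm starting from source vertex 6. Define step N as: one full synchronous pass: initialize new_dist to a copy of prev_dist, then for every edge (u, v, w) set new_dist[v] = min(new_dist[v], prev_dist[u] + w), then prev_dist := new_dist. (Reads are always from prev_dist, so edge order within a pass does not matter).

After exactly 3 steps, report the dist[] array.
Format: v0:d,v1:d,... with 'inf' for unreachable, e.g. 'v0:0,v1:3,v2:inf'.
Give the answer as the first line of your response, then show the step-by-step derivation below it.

v0:7,v1:inf,v2:16,v3:22,v4:inf,v5:inf,v6:0,v7:27

step 1: dist = v0:7,v1:inf,v2:16,v3:inf,v4:inf,v5:inf,v6:0,v7:inf
step 2: dist = v0:7,v1:inf,v2:16,v3:22,v4:inf,v5:inf,v6:0,v7:inf
step 3: dist = v0:7,v1:inf,v2:16,v3:22,v4:inf,v5:inf,v6:0,v7:27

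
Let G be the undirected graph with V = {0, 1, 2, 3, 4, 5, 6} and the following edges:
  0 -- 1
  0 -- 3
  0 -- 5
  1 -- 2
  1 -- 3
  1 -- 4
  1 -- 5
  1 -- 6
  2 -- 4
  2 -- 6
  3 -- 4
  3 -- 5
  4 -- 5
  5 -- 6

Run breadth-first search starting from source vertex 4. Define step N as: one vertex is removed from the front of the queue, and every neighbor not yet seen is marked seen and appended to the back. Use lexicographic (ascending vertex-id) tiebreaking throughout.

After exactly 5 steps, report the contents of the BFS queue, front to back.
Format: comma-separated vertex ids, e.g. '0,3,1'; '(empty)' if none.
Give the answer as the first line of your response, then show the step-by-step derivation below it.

0,6

step 1: dequeue 4; queue=[1,2,3,5]; order=4
step 2: dequeue 1; queue=[2,3,5,0,6]; order=4,1
step 3: dequeue 2; queue=[3,5,0,6]; order=4,1,2
step 4: dequeue 3; queue=[5,0,6]; order=4,1,2,3
step 5: dequeue 5; queue=[0,6]; order=4,1,2,3,5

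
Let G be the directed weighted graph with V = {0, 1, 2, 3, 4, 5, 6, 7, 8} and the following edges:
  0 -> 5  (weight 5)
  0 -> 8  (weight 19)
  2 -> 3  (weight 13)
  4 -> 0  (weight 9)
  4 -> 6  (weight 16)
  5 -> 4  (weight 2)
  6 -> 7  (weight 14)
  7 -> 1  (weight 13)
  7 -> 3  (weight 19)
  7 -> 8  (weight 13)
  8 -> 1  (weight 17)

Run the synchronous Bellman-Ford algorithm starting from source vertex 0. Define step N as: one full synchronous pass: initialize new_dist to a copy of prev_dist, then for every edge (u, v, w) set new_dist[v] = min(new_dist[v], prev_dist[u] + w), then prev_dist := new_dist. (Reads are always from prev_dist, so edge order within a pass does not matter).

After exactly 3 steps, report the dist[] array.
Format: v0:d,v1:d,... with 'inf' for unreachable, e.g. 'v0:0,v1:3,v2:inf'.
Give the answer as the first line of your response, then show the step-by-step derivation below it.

v0:0,v1:36,v2:inf,v3:inf,v4:7,v5:5,v6:23,v7:inf,v8:19

step 1: dist = v0:0,v1:inf,v2:inf,v3:inf,v4:inf,v5:5,v6:inf,v7:inf,v8:19
step 2: dist = v0:0,v1:36,v2:inf,v3:inf,v4:7,v5:5,v6:inf,v7:inf,v8:19
step 3: dist = v0:0,v1:36,v2:inf,v3:inf,v4:7,v5:5,v6:23,v7:inf,v8:19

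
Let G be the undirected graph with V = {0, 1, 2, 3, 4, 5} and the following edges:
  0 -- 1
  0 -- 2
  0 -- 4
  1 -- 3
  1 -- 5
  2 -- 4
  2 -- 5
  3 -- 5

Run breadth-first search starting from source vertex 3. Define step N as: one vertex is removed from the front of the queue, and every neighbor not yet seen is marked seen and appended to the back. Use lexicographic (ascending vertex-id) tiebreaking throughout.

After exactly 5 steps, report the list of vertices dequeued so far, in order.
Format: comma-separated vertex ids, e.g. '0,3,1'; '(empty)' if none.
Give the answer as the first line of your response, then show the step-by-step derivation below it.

3,1,5,0,2

step 1: dequeue 3; queue=[1,5]; order=3
step 2: dequeue 1; queue=[5,0]; order=3,1
step 3: dequeue 5; queue=[0,2]; order=3,1,5
step 4: dequeue 0; queue=[2,4]; order=3,1,5,0
step 5: dequeue 2; queue=[4]; order=3,1,5,0,2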